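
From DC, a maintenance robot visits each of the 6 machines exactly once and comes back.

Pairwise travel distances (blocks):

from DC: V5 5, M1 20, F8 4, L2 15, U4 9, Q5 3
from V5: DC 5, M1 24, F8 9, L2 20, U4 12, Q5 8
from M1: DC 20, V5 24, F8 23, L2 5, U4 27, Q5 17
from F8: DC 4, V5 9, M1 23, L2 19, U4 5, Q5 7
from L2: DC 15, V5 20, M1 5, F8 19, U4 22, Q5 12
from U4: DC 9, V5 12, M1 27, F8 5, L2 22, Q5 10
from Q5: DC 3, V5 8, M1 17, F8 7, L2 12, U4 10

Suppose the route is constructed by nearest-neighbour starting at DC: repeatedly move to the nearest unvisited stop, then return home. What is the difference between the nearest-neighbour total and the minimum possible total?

The nearest-neighbour route is 7 blocks longer than optimal.

DC: Q5=3, F8=4, V5=5, U4=9, L2=15, M1=20 ⇒ Q5
Q5: F8=7, V5=8, U4=10, L2=12, M1=17 ⇒ F8
F8: U4=5, V5=9, L2=19, M1=23 ⇒ U4
U4: V5=12, L2=22, M1=27 ⇒ V5
V5: L2=20, M1=24 ⇒ L2
L2: M1=5 ⇒ M1
NN route DC → Q5 → F8 → U4 → V5 → L2 → M1 → DC costs 72.
Optimal: DC → V5 → M1 → L2 → Q5 → U4 → F8 → DC costs 65 (by enumerating all 360 distinct tours).
Excess = 72 − 65 = 7.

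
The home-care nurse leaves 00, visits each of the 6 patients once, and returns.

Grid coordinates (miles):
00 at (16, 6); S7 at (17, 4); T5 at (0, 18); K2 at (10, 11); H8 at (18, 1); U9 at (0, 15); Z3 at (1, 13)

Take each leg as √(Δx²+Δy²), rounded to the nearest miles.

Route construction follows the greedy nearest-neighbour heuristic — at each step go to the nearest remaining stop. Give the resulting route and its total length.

Total distance 52 miles via the nearest-neighbour route 00 → S7 → H8 → K2 → Z3 → U9 → T5 → 00.

00 → [S7:2 / H8:5 / K2:8 / Z3:17 / U9:18 / T5:20] → S7 (2)
S7 → [H8:3 / K2:10 / Z3:18 / U9:20 / T5:22] → H8 (3)
H8 → [K2:13 / Z3:21 / U9:23 / T5:25] → K2 (13)
K2 → [Z3:9 / U9:11 / T5:12] → Z3 (9)
Z3 → [U9:2 / T5:5] → U9 (2)
U9 → [T5:3] → T5 (3)
Return T5→00: 20.
Total = 2 + 3 + 13 + 9 + 2 + 3 + 20 = 52.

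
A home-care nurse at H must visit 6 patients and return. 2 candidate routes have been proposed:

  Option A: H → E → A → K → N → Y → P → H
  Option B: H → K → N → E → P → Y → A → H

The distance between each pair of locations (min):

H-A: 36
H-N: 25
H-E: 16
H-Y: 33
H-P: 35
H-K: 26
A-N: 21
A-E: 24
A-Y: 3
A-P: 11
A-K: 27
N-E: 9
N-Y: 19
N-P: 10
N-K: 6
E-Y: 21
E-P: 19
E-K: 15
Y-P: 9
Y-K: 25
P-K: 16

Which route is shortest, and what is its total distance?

Option A: 16 + 24 + 27 + 6 + 19 + 9 + 35 = 136
Option B: 26 + 6 + 9 + 19 + 9 + 3 + 36 = 108

Shortest is Option B, total 108 min.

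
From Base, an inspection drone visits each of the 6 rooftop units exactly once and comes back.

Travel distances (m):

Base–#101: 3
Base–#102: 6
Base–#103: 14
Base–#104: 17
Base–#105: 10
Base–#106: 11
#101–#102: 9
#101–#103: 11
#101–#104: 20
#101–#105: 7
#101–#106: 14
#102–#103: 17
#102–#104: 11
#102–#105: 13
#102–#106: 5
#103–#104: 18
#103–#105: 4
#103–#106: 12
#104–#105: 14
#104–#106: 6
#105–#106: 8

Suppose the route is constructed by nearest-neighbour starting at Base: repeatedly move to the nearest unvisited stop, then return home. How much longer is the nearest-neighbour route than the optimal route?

Excess over optimum: 10 m.

Base: #101=3, #102=6, #105=10, #106=11, #103=14, #104=17 ⇒ #101
#101: #105=7, #102=9, #103=11, #106=14, #104=20 ⇒ #105
#105: #103=4, #106=8, #102=13, #104=14 ⇒ #103
#103: #106=12, #102=17, #104=18 ⇒ #106
#106: #102=5, #104=6 ⇒ #102
#102: #104=11 ⇒ #104
NN route Base → #101 → #105 → #103 → #106 → #102 → #104 → Base costs 59.
Optimal: Base → #101 → #103 → #105 → #104 → #106 → #102 → Base costs 49 (by enumerating all 360 distinct tours).
Excess = 59 − 49 = 10.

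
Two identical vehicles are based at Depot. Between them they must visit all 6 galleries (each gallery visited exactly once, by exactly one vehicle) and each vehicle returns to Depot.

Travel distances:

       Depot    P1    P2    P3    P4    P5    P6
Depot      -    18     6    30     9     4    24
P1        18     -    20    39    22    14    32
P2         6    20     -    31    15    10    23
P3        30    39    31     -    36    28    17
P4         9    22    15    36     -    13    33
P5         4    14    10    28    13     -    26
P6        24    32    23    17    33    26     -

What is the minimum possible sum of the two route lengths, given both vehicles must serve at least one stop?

There are 2^5 − 1 = 31 ways to divide the 6 stops into two non-empty groups. For each, the best each vehicle can do is its own shortest tour through its group:
  {P1} + {P2, P3, P4, P5, P6}: 36 + 96 = 132
  {P2} + {P1, P3, P4, P5, P6}: 12 + 112 = 124
  {P1, P2} + {P3, P4, P5, P6}: 44 + 91 = 135
  {P3} + {P1, P2, P4, P5, P6}: 60 + 97 = 157
  {P1, P3} + {P2, P4, P5, P6}: 87 + 77 = 164
  {P2, P3} + {P1, P4, P5, P6}: 67 + 92 = 159
  … (31 splits in total)
  {P4} + {P1, P2, P3, P5, P6}: 18 + 103 = 121  ← best
Best: vehicle 1 Depot → P4 → Depot = 18; vehicle 2 Depot → P2 → P6 → P3 → P1 → P5 → Depot = 103; combined 121.

121 — the smallest possible combined total.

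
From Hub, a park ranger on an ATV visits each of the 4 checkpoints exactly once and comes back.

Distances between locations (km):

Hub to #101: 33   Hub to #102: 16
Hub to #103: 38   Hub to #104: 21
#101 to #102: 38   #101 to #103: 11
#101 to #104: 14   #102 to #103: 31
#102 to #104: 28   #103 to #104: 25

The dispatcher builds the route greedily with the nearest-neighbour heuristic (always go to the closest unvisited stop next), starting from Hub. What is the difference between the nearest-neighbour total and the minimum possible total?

From Hub: #102=16, #104=21, #101=33, #103=38 → choose #102 (16).
From #102: #104=28, #103=31, #101=38 → choose #104 (28).
From #104: #101=14, #103=25 → choose #101 (14).
From #101: #103=11 → choose #103 (11).
NN route Hub → #102 → #104 → #101 → #103 → Hub costs 107.
Optimal: Hub → #102 → #103 → #101 → #104 → Hub costs 93 (by enumerating all 12 distinct tours).
Excess = 107 − 93 = 14.

Excess over optimum: 14 km.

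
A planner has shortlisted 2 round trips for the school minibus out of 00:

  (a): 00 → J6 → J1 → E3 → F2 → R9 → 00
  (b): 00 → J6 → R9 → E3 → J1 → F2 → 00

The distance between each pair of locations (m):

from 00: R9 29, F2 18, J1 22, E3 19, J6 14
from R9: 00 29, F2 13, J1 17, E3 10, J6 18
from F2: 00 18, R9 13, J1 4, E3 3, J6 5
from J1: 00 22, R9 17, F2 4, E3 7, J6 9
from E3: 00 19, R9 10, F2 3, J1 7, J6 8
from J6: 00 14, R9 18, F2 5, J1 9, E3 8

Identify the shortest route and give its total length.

71 m — (b) is the shortest.

(a): 14 + 9 + 7 + 3 + 13 + 29 = 75
(b): 14 + 18 + 10 + 7 + 4 + 18 = 71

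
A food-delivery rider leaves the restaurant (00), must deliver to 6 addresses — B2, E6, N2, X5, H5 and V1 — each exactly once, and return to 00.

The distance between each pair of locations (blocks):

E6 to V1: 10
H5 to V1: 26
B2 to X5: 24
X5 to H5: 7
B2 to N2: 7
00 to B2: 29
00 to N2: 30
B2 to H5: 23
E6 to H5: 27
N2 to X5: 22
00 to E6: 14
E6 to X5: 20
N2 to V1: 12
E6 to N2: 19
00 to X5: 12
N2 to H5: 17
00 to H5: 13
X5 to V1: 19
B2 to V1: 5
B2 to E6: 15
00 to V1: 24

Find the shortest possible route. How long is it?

72 blocks — the shortest possible round trip.

There are 360 distinct closed tours to check (reversals are equivalent).
00-B2-E6-N2-X5-H5-V1-00: 29+15+19+22+7+26+24 = 142
00-B2-E6-N2-X5-V1-H5-00: 29+15+19+22+19+26+13 = 143
00-B2-E6-N2-H5-X5-V1-00: 29+15+19+17+7+19+24 = 130
00-B2-E6-N2-H5-V1-X5-00: 29+15+19+17+26+19+12 = 137
00-B2-E6-N2-V1-X5-H5-00: 29+15+19+12+19+7+13 = 114
00-B2-E6-N2-V1-H5-X5-00: 29+15+19+12+26+7+12 = 120
00-B2-E6-X5-N2-H5-V1-00: 29+15+20+22+17+26+24 = 153
00-B2-E6-X5-N2-V1-H5-00: 29+15+20+22+12+26+13 = 137
… (352 more)
00-E6-V1-B2-N2-H5-X5-00: 14+10+5+7+17+7+12 = 72  ← best
The minimum is 72.
One optimal route: 00 → E6 → V1 → B2 → N2 → H5 → X5 → 00 (or its reverse).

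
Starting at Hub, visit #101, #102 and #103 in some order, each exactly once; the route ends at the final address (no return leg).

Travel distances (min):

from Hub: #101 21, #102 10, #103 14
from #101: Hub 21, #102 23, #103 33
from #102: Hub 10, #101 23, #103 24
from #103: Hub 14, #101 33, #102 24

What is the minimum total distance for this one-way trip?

There are 3! = 6 possible orderings.
Hub→#101→#102→#103: 21+23+24 = 68
Hub→#101→#103→#102: 21+33+24 = 78
Hub→#102→#101→#103: 10+23+33 = 66
Hub→#102→#103→#101: 10+24+33 = 67
Hub→#103→#101→#102: 14+33+23 = 70
Hub→#103→#102→#101: 14+24+23 = 61
The minimum is 61.
One shortest path: Hub → #103 → #102 → #101.

Minimum one-way distance = 61 min.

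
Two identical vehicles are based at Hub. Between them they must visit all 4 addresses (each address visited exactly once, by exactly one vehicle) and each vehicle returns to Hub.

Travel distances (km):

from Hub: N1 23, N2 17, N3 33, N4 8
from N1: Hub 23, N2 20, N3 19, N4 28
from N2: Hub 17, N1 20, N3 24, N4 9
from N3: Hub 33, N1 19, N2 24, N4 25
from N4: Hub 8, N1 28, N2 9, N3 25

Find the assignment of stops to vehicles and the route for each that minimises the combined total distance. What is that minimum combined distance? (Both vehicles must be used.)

99 km — the smallest possible combined total.

Try each way of splitting the stops between the two vehicles (each non-empty) and, for each split, find the best tour for each vehicle:
  {N1} + {N2, N3, N4}: 46 + 74 = 120
  {N2} + {N1, N3, N4}: 34 + 75 = 109
  {N1, N2} + {N3, N4}: 60 + 66 = 126
  {N3} + {N1, N2, N4}: 66 + 60 = 126
  {N1, N3} + {N2, N4}: 75 + 34 = 109
  {N2, N3} + {N1, N4}: 74 + 59 = 133
  … (7 splits in total)
  {N1, N2, N3} + {N4}: 83 + 16 = 99  ← best
Best: vehicle 1 Hub → N1 → N3 → N2 → Hub = 83; vehicle 2 Hub → N4 → Hub = 16; combined 99.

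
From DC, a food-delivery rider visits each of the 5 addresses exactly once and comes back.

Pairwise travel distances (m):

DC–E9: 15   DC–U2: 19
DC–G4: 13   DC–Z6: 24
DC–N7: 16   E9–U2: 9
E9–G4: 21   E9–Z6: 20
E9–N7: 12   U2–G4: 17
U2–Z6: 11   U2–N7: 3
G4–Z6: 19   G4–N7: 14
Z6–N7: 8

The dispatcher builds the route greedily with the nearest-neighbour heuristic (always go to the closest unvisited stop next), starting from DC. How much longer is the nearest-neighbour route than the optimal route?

From DC: G4=13, E9=15, N7=16, U2=19, Z6=24 → choose G4 (13).
From G4: N7=14, U2=17, Z6=19, E9=21 → choose N7 (14).
From N7: U2=3, Z6=8, E9=12 → choose U2 (3).
From U2: E9=9, Z6=11 → choose E9 (9).
From E9: Z6=20 → choose Z6 (20).
NN route DC → G4 → N7 → U2 → E9 → Z6 → DC costs 83.
Optimal: DC → E9 → U2 → N7 → Z6 → G4 → DC costs 67 (by enumerating all 60 distinct tours).
Excess = 83 − 67 = 16.

The nearest-neighbour route is 16 m longer than optimal.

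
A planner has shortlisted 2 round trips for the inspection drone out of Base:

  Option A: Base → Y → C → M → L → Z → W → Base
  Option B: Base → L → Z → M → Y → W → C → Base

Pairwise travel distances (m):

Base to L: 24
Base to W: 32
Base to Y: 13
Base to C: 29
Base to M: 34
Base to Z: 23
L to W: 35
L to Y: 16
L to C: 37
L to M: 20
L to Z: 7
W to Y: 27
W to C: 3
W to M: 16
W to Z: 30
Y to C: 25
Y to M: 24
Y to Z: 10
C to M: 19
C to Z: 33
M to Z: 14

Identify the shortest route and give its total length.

Option A: 13 + 25 + 19 + 20 + 7 + 30 + 32 = 146
Option B: 24 + 7 + 14 + 24 + 27 + 3 + 29 = 128

Shortest is Option B, total 128 m.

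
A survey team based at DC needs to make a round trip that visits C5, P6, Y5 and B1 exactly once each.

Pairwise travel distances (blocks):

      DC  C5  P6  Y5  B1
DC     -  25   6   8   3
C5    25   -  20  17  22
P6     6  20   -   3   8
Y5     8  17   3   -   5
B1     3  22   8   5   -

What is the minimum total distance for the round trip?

51 blocks — the shortest possible round trip.

There are 12 distinct closed tours to check (reversals are equivalent).
DC-C5-P6-Y5-B1-DC: 25+20+3+5+3 = 56
DC-C5-P6-B1-Y5-DC: 25+20+8+5+8 = 66
DC-C5-Y5-P6-B1-DC: 25+17+3+8+3 = 56
DC-C5-Y5-B1-P6-DC: 25+17+5+8+6 = 61
DC-C5-B1-P6-Y5-DC: 25+22+8+3+8 = 66
DC-C5-B1-Y5-P6-DC: 25+22+5+3+6 = 61
DC-P6-C5-Y5-B1-DC: 6+20+17+5+3 = 51
DC-P6-C5-B1-Y5-DC: 6+20+22+5+8 = 61
DC-P6-Y5-C5-B1-DC: 6+3+17+22+3 = 51
DC-P6-B1-C5-Y5-DC: 6+8+22+17+8 = 61
DC-Y5-C5-P6-B1-DC: 8+17+20+8+3 = 56
DC-Y5-P6-C5-B1-DC: 8+3+20+22+3 = 56
The minimum is 51.
One optimal route: DC → P6 → C5 → Y5 → B1 → DC (or its reverse).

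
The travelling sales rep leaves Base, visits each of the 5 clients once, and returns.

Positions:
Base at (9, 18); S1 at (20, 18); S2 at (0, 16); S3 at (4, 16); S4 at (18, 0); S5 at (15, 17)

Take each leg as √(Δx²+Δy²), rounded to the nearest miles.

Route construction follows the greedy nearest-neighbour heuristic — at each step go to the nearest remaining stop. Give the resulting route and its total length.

From Base: distances to unvisited — S3=5, S5=6, S2=9, S1=11, S4=20. Nearest is S3 (5).
From S3: distances to unvisited — S2=4, S5=11, S1=16, S4=21. Nearest is S2 (4).
From S2: distances to unvisited — S5=15, S1=20, S4=24. Nearest is S5 (15).
From S5: distances to unvisited — S1=5, S4=17. Nearest is S1 (5).
From S1: distances to unvisited — S4=18. Nearest is S4 (18).
Return S4→Base: 20.
Total = 5 + 4 + 15 + 5 + 18 + 20 = 67.

Total distance 67 miles via the nearest-neighbour route Base → S3 → S2 → S5 → S1 → S4 → Base.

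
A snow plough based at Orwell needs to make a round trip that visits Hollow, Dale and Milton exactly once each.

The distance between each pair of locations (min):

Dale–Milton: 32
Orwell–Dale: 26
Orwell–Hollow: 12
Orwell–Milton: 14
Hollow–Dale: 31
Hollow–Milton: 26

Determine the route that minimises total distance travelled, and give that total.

Minimum total distance: 89 min.

There are 3 distinct closed tours to check (reversals are equivalent).
Orwell→Hollow→Dale→Milton→Orwell: 12+31+32+14 = 89
Orwell→Hollow→Milton→Dale→Orwell: 12+26+32+26 = 96
Orwell→Dale→Hollow→Milton→Orwell: 26+31+26+14 = 97
The minimum is 89.
One optimal route: Orwell → Hollow → Dale → Milton → Orwell (or its reverse).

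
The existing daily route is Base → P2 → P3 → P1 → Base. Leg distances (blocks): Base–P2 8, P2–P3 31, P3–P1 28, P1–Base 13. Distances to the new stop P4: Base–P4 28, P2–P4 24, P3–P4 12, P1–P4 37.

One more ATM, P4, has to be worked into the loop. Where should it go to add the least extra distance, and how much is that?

+5 blocks — insert P4 between P2 and P3.

Insertion cost between consecutive stops i–j is d(i,P4) + d(P4,j) − d(i,j):
  between Base and P2: 28 + 24 − 8 = 44
  between P2 and P3: 24 + 12 − 31 = 5
  between P3 and P1: 12 + 37 − 28 = 21
  between P1 and Base: 37 + 28 − 13 = 52
Cheapest insertion is between P2 and P3, adding 5.
New total = 80 + 5 = 85.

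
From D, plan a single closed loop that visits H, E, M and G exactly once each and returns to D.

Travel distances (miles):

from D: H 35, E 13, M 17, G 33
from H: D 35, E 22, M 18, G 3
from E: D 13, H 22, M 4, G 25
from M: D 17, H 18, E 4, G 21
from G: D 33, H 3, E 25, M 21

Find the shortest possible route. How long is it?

Minimum total distance: 71 miles.

There are 12 distinct closed tours to check (reversals are equivalent).
D → H → E → M → G → D: 35+22+4+21+33 = 115
D → H → E → G → M → D: 35+22+25+21+17 = 120
D → H → M → E → G → D: 35+18+4+25+33 = 115
D → H → M → G → E → D: 35+18+21+25+13 = 112
D → H → G → E → M → D: 35+3+25+4+17 = 84
D → H → G → M → E → D: 35+3+21+4+13 = 76
D → E → H → M → G → D: 13+22+18+21+33 = 107
D → E → H → G → M → D: 13+22+3+21+17 = 76
D → E → M → H → G → D: 13+4+18+3+33 = 71
D → E → G → H → M → D: 13+25+3+18+17 = 76
D → M → H → E → G → D: 17+18+22+25+33 = 115
D → M → E → H → G → D: 17+4+22+3+33 = 79
The minimum is 71.
One optimal route: D → E → M → H → G → D (or its reverse).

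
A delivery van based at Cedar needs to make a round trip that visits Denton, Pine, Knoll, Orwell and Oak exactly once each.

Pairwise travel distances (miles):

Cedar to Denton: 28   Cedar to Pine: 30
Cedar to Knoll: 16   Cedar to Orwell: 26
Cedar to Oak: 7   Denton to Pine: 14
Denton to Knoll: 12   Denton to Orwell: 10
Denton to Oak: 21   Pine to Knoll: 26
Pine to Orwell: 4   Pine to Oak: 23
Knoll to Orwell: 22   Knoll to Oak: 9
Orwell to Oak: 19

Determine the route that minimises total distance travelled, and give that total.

With 5 stops there are 5!/2 = 60 distinct round trips (a route and its reverse cost the same).
Cedar→Denton→Pine→Knoll→Orwell→Oak→Cedar: 28+14+26+22+19+7 = 116
Cedar→Denton→Pine→Knoll→Oak→Orwell→Cedar: 28+14+26+9+19+26 = 122
Cedar→Denton→Pine→Orwell→Knoll→Oak→Cedar: 28+14+4+22+9+7 = 84
Cedar→Denton→Pine→Orwell→Oak→Knoll→Cedar: 28+14+4+19+9+16 = 90
Cedar→Denton→Pine→Oak→Knoll→Orwell→Cedar: 28+14+23+9+22+26 = 122
Cedar→Denton→Pine→Oak→Orwell→Knoll→Cedar: 28+14+23+19+22+16 = 122
Cedar→Denton→Knoll→Pine→Orwell→Oak→Cedar: 28+12+26+4+19+7 = 96
Cedar→Denton→Knoll→Pine→Oak→Orwell→Cedar: 28+12+26+23+19+26 = 134
Cedar→Denton→Knoll→Orwell→Pine→Oak→Cedar: 28+12+22+4+23+7 = 96
Cedar→Denton→Knoll→Orwell→Oak→Pine→Cedar: 28+12+22+19+23+30 = 134
Cedar→Denton→Knoll→Oak→Pine→Orwell→Cedar: 28+12+9+23+4+26 = 102
Cedar→Denton→Knoll→Oak→Orwell→Pine→Cedar: 28+12+9+19+4+30 = 102
Cedar→Denton→Orwell→Pine→Knoll→Oak→Cedar: 28+10+4+26+9+7 = 84
Cedar→Denton→Orwell→Pine→Oak→Knoll→Cedar: 28+10+4+23+9+16 = 90
… (46 more)
Cedar→Pine→Orwell→Denton→Knoll→Oak→Cedar: 30+4+10+12+9+7 = 72  ← best
The minimum is 72.
One optimal route: Cedar → Pine → Orwell → Denton → Knoll → Oak → Cedar (or its reverse).

72 miles — the shortest possible round trip.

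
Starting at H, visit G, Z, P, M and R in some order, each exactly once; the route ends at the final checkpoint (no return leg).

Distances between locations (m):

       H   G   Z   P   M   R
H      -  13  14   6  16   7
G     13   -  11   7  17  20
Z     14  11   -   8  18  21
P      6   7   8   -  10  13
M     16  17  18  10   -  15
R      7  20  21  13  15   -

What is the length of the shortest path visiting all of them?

Minimum one-way distance = 50 m.

There are 5! = 120 possible orderings.
H → G → Z → P → M → R: 13+11+8+10+15 = 57
H → G → Z → P → R → M: 13+11+8+13+15 = 60
H → G → Z → M → P → R: 13+11+18+10+13 = 65
H → G → Z → M → R → P: 13+11+18+15+13 = 70
H → G → Z → R → P → M: 13+11+21+13+10 = 68
H → G → Z → R → M → P: 13+11+21+15+10 = 70
H → G → P → Z → M → R: 13+7+8+18+15 = 61
H → G → P → Z → R → M: 13+7+8+21+15 = 64
H → G → P → M → Z → R: 13+7+10+18+21 = 69
H → G → P → M → R → Z: 13+7+10+15+21 = 66
H → G → P → R → Z → M: 13+7+13+21+18 = 72
H → G → P → R → M → Z: 13+7+13+15+18 = 66
H → G → M → Z → P → R: 13+17+18+8+13 = 69
H → G → M → Z → R → P: 13+17+18+21+13 = 82
… (106 more)
H → R → M → P → G → Z: 7+15+10+7+11 = 50  ← best
The minimum is 50.
One shortest path: H → R → M → P → G → Z.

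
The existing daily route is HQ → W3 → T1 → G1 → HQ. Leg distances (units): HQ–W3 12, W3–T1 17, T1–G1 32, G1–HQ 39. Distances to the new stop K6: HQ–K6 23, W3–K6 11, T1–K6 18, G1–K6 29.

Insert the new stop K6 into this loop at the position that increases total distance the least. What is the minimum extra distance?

+12 — insert K6 between W3 and T1.

Insertion cost between consecutive stops i–j is d(i,K6) + d(K6,j) − d(i,j):
  between HQ and W3: 23 + 11 − 12 = 22
  between W3 and T1: 11 + 18 − 17 = 12
  between T1 and G1: 18 + 29 − 32 = 15
  between G1 and HQ: 29 + 23 − 39 = 13
Cheapest insertion is between W3 and T1, adding 12.
New total = 100 + 12 = 112.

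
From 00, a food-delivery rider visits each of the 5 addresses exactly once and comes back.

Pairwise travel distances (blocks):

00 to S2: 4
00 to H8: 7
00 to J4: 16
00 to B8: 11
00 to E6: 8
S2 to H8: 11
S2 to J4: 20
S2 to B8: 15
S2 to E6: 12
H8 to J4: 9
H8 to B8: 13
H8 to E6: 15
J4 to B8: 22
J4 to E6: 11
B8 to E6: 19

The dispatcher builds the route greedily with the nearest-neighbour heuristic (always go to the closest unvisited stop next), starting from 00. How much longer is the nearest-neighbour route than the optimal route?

The nearest-neighbour route is 5 blocks longer than optimal.

00: S2=4, H8=7, E6=8, B8=11, J4=16 ⇒ S2
S2: H8=11, E6=12, B8=15, J4=20 ⇒ H8
H8: J4=9, B8=13, E6=15 ⇒ J4
J4: E6=11, B8=22 ⇒ E6
E6: B8=19 ⇒ B8
NN route 00 → S2 → H8 → J4 → E6 → B8 → 00 costs 65.
Optimal: 00 → S2 → B8 → H8 → J4 → E6 → 00 costs 60 (by enumerating all 60 distinct tours).
Excess = 65 − 60 = 5.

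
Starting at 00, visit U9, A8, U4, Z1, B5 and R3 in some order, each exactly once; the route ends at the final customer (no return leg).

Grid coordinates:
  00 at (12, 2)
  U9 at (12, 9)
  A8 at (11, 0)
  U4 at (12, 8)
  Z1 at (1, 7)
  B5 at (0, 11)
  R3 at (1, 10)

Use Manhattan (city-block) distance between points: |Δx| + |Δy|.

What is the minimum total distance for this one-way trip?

Shortest open route: 31.

There are 6! = 720 possible orderings.
00→U9→A8→U4→Z1→B5→R3: 7+10+9+12+5+2 = 45
00→U9→A8→U4→Z1→R3→B5: 7+10+9+12+3+2 = 43
00→U9→A8→U4→B5→Z1→R3: 7+10+9+15+5+3 = 49
00→U9→A8→U4→B5→R3→Z1: 7+10+9+15+2+3 = 46
00→U9→A8→U4→R3→Z1→B5: 7+10+9+13+3+5 = 47
00→U9→A8→U4→R3→B5→Z1: 7+10+9+13+2+5 = 46
00→U9→A8→Z1→U4→B5→R3: 7+10+17+12+15+2 = 63
00→U9→A8→Z1→U4→R3→B5: 7+10+17+12+13+2 = 61
… (712 more)
00→A8→U9→U4→Z1→R3→B5: 3+10+1+12+3+2 = 31  ← best
The minimum is 31.
One shortest path: 00 → A8 → U9 → U4 → Z1 → R3 → B5.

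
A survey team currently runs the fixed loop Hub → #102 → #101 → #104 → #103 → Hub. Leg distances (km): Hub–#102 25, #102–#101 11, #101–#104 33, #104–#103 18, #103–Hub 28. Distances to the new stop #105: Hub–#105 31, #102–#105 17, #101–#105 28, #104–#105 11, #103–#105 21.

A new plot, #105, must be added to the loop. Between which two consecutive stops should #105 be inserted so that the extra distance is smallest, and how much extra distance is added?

Minimum extra distance: 6 km, inserting #105 between #101 and #104.

Insertion cost between consecutive stops i–j is d(i,#105) + d(#105,j) − d(i,j):
  between Hub and #102: 31 + 17 − 25 = 23
  between #102 and #101: 17 + 28 − 11 = 34
  between #101 and #104: 28 + 11 − 33 = 6
  between #104 and #103: 11 + 21 − 18 = 14
  between #103 and Hub: 21 + 31 − 28 = 24
Cheapest insertion is between #101 and #104, adding 6.
New total = 115 + 6 = 121.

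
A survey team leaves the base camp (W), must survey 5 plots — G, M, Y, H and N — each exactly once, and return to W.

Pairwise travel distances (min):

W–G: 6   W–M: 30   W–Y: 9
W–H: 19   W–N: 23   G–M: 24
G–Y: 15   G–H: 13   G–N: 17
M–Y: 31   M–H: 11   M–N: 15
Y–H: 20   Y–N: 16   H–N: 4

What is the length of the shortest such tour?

Minimum total distance: 70 min.

With 5 stops there are 5!/2 = 60 distinct round trips (a route and its reverse cost the same).
W-G-M-Y-H-N-W: 6+24+31+20+4+23 = 108
W-G-M-Y-N-H-W: 6+24+31+16+4+19 = 100
W-G-M-H-Y-N-W: 6+24+11+20+16+23 = 100
W-G-M-H-N-Y-W: 6+24+11+4+16+9 = 70
W-G-M-N-Y-H-W: 6+24+15+16+20+19 = 100
W-G-M-N-H-Y-W: 6+24+15+4+20+9 = 78
W-G-Y-M-H-N-W: 6+15+31+11+4+23 = 90
W-G-Y-M-N-H-W: 6+15+31+15+4+19 = 90
W-G-Y-H-M-N-W: 6+15+20+11+15+23 = 90
W-G-Y-H-N-M-W: 6+15+20+4+15+30 = 90
W-G-Y-N-M-H-W: 6+15+16+15+11+19 = 82
W-G-Y-N-H-M-W: 6+15+16+4+11+30 = 82
W-G-H-M-Y-N-W: 6+13+11+31+16+23 = 100
W-G-H-M-N-Y-W: 6+13+11+15+16+9 = 70
… (46 more)
The minimum is 70.
One optimal route: W → G → M → H → N → Y → W (or its reverse).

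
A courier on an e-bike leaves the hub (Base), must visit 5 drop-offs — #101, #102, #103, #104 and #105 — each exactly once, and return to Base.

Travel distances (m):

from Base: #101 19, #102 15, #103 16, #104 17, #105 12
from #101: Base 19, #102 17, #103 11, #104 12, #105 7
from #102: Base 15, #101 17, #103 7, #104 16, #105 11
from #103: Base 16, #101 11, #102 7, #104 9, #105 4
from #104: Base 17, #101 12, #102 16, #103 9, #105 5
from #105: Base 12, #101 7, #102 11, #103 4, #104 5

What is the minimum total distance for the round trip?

Base→#101→#102→#103→#104→#105→Base: 19+17+7+9+5+12 = 69
Base→#101→#102→#103→#105→#104→Base: 19+17+7+4+5+17 = 69
Base→#101→#102→#104→#103→#105→Base: 19+17+16+9+4+12 = 77
Base→#101→#102→#104→#105→#103→Base: 19+17+16+5+4+16 = 77
Base→#101→#102→#105→#103→#104→Base: 19+17+11+4+9+17 = 77
Base→#101→#102→#105→#104→#103→Base: 19+17+11+5+9+16 = 77
Base→#101→#103→#102→#104→#105→Base: 19+11+7+16+5+12 = 70
Base→#101→#103→#102→#105→#104→Base: 19+11+7+11+5+17 = 70
Base→#101→#103→#104→#102→#105→Base: 19+11+9+16+11+12 = 78
Base→#101→#103→#104→#105→#102→Base: 19+11+9+5+11+15 = 70
Base→#101→#103→#105→#102→#104→Base: 19+11+4+11+16+17 = 78
Base→#101→#103→#105→#104→#102→Base: 19+11+4+5+16+15 = 70
Base→#101→#104→#102→#103→#105→Base: 19+12+16+7+4+12 = 70
Base→#101→#104→#102→#105→#103→Base: 19+12+16+11+4+16 = 78
… (46 more)
Base→#101→#104→#105→#103→#102→Base: 19+12+5+4+7+15 = 62  ← best
The minimum is 62.
One optimal route: Base → #101 → #104 → #105 → #103 → #102 → Base (or its reverse).

62 m — the shortest possible round trip.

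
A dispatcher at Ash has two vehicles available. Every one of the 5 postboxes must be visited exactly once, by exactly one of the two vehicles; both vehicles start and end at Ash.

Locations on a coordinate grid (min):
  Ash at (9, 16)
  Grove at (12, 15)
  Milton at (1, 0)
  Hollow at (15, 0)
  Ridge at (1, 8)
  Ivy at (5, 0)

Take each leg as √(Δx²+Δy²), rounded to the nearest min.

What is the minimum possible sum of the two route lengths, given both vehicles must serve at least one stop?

Try each way of splitting the stops between the two vehicles (each non-empty) and, for each split, find the best tour for each vehicle:
  {Grove} + {Milton, Hollow, Ridge, Ivy}: 6 + 50 = 56
  {Milton} + {Grove, Hollow, Ridge, Ivy}: 36 + 48 = 84
  {Grove, Milton} + {Hollow, Ridge, Ivy}: 40 + 47 = 87
  {Hollow} + {Grove, Milton, Ridge, Ivy}: 34 + 43 = 77
  {Grove, Hollow} + {Milton, Ridge, Ivy}: 35 + 39 = 74
  {Milton, Hollow} + {Grove, Ridge, Ivy}: 49 + 40 = 89
  … (15 splits in total)
Best: vehicle 1 Ash → Grove → Ash = 6; vehicle 2 Ash → Hollow → Ivy → Milton → Ridge → Ash = 50; combined 56.

Minimum combined distance: 56 min.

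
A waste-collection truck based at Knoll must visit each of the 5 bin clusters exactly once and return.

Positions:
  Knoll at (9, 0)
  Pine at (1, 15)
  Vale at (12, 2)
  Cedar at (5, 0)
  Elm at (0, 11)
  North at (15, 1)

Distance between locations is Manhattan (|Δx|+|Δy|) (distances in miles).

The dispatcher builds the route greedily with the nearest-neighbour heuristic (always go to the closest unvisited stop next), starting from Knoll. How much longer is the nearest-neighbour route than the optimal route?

From Knoll: Cedar=4, Vale=5, North=7, Elm=20, Pine=23 → choose Cedar (4).
From Cedar: Vale=9, North=11, Elm=16, Pine=19 → choose Vale (9).
From Vale: North=4, Elm=21, Pine=24 → choose North (4).
From North: Elm=25, Pine=28 → choose Elm (25).
From Elm: Pine=5 → choose Pine (5).
NN route Knoll → Cedar → Vale → North → Elm → Pine → Knoll costs 70.
Optimal: Knoll → Cedar → Pine → Elm → Vale → North → Knoll costs 60 (by enumerating all 60 distinct tours).
Excess = 70 − 60 = 10.

Excess over optimum: 10 miles.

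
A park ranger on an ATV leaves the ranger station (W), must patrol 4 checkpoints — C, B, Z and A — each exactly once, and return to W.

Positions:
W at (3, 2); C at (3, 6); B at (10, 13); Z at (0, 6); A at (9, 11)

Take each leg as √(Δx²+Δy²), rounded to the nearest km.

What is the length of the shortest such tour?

With 4 stops there are 4!/2 = 12 distinct round trips (a route and its reverse cost the same).
W-C-B-Z-A-W: 4+10+12+10+11 = 47
W-C-B-A-Z-W: 4+10+2+10+5 = 31
W-C-Z-B-A-W: 4+3+12+2+11 = 32
W-C-Z-A-B-W: 4+3+10+2+13 = 32
W-C-A-B-Z-W: 4+8+2+12+5 = 31
W-C-A-Z-B-W: 4+8+10+12+13 = 47
W-B-C-Z-A-W: 13+10+3+10+11 = 47
W-B-C-A-Z-W: 13+10+8+10+5 = 46
W-B-Z-C-A-W: 13+12+3+8+11 = 47
W-B-A-C-Z-W: 13+2+8+3+5 = 31
W-Z-C-B-A-W: 5+3+10+2+11 = 31
W-Z-B-C-A-W: 5+12+10+8+11 = 46
The minimum is 31.
One optimal route: W → C → B → A → Z → W (or its reverse).

Shortest round trip = 31 km.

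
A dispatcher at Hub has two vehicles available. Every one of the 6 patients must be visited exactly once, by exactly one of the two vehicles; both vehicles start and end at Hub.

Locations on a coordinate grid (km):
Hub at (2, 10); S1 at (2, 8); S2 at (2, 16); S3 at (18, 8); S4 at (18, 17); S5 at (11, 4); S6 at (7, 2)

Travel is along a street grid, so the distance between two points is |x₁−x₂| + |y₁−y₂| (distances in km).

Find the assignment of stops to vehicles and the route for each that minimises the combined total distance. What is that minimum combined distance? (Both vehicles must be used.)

Try each way of splitting the stops between the two vehicles (each non-empty) and, for each split, find the best tour for each vehicle:
  {S1} + {S2, S3, S4, S5, S6}: 4 + 62 = 66
  {S2} + {S1, S3, S4, S5, S6}: 12 + 62 = 74
  {S1, S2} + {S3, S4, S5, S6}: 16 + 62 = 78
  {S3} + {S1, S2, S4, S5, S6}: 36 + 62 = 98
  {S1, S3} + {S2, S4, S5, S6}: 36 + 62 = 98
  {S2, S3} + {S1, S4, S5, S6}: 48 + 62 = 110
  … (31 splits in total)
Best: vehicle 1 Hub → S1 → Hub = 4; vehicle 2 Hub → S2 → S4 → S3 → S5 → S6 → Hub = 62; combined 66.

Minimum combined distance: 66 km.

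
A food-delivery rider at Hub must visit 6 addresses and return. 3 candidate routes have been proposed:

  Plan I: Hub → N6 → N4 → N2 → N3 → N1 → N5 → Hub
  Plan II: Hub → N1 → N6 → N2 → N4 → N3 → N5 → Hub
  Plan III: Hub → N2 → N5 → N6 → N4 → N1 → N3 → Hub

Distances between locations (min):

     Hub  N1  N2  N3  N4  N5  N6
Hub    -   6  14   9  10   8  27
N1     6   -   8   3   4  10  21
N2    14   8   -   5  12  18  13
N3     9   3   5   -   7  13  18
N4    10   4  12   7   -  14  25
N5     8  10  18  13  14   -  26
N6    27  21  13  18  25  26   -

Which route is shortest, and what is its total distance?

Shortest is Plan II, total 80 min.

Plan I: 27 + 25 + 12 + 5 + 3 + 10 + 8 = 90
Plan II: 6 + 21 + 13 + 12 + 7 + 13 + 8 = 80
Plan III: 14 + 18 + 26 + 25 + 4 + 3 + 9 = 99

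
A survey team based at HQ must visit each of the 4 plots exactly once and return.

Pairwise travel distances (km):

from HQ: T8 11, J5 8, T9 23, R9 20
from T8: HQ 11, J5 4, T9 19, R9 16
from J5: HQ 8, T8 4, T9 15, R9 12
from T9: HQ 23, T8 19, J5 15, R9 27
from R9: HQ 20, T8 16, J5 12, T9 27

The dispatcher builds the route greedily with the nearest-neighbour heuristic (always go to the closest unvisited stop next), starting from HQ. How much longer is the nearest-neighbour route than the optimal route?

From HQ: J5=8, T8=11, R9=20, T9=23 → choose J5 (8).
From J5: T8=4, R9=12, T9=15 → choose T8 (4).
From T8: R9=16, T9=19 → choose R9 (16).
From R9: T9=27 → choose T9 (27).
NN route HQ → J5 → T8 → R9 → T9 → HQ costs 78.
Optimal: HQ → T8 → J5 → T9 → R9 → HQ costs 77 (by enumerating all 12 distinct tours).
Excess = 78 − 77 = 1.

Excess over optimum: 1 km.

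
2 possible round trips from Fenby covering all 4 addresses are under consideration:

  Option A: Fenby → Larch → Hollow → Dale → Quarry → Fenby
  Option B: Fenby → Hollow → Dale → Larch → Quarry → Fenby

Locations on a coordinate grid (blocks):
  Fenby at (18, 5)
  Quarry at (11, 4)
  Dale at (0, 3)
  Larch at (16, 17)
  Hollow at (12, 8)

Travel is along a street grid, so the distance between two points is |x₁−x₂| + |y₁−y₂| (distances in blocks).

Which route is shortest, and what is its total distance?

Shortest is Option A, total 64 blocks.

Option A: 14 + 13 + 17 + 12 + 8 = 64
Option B: 9 + 17 + 30 + 18 + 8 = 82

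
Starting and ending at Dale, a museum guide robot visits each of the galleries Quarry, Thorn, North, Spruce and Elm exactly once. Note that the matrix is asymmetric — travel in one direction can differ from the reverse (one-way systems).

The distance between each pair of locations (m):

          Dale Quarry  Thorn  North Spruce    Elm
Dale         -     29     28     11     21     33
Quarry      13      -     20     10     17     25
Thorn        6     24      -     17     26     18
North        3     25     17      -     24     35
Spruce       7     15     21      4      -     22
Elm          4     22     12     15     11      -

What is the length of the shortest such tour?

Dale→Quarry→Thorn→North→Spruce→Elm→Dale: 29+20+17+24+22+4 = 116
Dale→Quarry→Thorn→North→Elm→Spruce→Dale: 29+20+17+35+11+7 = 119
Dale→Quarry→Thorn→Spruce→North→Elm→Dale: 29+20+26+4+35+4 = 118
Dale→Quarry→Thorn→Spruce→Elm→North→Dale: 29+20+26+22+15+3 = 115
Dale→Quarry→Thorn→Elm→North→Spruce→Dale: 29+20+18+15+24+7 = 113
Dale→Quarry→Thorn→Elm→Spruce→North→Dale: 29+20+18+11+4+3 = 85
Dale→Quarry→North→Thorn→Spruce→Elm→Dale: 29+10+17+26+22+4 = 108
Dale→Quarry→North→Thorn→Elm→Spruce→Dale: 29+10+17+18+11+7 = 92
Dale→Quarry→North→Spruce→Thorn→Elm→Dale: 29+10+24+21+18+4 = 106
Dale→Quarry→North→Spruce→Elm→Thorn→Dale: 29+10+24+22+12+6 = 103
Dale→Quarry→North→Elm→Thorn→Spruce→Dale: 29+10+35+12+26+7 = 119
Dale→Quarry→North→Elm→Spruce→Thorn→Dale: 29+10+35+11+21+6 = 112
Dale→Quarry→Spruce→Thorn→North→Elm→Dale: 29+17+21+17+35+4 = 123
Dale→Quarry→Spruce→Thorn→Elm→North→Dale: 29+17+21+18+15+3 = 103
… (106 more)
The minimum is 85.
One optimal route: Dale → Quarry → Thorn → Elm → Spruce → North → Dale.

Shortest round trip = 85 m.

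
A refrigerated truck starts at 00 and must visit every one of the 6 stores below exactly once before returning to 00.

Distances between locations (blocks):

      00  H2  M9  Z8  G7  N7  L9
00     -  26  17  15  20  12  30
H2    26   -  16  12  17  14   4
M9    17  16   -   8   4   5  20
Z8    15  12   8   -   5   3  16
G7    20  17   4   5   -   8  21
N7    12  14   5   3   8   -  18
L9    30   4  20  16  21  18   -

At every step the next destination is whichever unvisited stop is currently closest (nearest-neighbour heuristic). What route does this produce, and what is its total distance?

From 00: distances to unvisited — N7=12, Z8=15, M9=17, G7=20, H2=26, L9=30. Nearest is N7 (12).
From N7: distances to unvisited — Z8=3, M9=5, G7=8, H2=14, L9=18. Nearest is Z8 (3).
From Z8: distances to unvisited — G7=5, M9=8, H2=12, L9=16. Nearest is G7 (5).
From G7: distances to unvisited — M9=4, H2=17, L9=21. Nearest is M9 (4).
From M9: distances to unvisited — H2=16, L9=20. Nearest is H2 (16).
From H2: distances to unvisited — L9=4. Nearest is L9 (4).
Return L9→00: 30.
Total = 12 + 3 + 5 + 4 + 16 + 4 + 30 = 74.

74 blocks along 00 → N7 → Z8 → G7 → M9 → H2 → L9 → 00.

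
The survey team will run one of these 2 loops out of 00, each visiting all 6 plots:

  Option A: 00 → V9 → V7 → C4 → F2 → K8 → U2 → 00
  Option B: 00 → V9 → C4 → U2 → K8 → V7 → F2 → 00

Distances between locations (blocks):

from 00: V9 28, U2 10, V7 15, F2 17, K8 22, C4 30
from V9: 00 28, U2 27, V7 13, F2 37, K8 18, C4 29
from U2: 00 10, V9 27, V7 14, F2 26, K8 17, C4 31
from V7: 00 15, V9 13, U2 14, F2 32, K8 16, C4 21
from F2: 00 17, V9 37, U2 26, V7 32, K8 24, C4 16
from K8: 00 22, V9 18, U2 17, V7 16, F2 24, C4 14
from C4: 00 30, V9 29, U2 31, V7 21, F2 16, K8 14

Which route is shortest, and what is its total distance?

129 blocks — Option A is the shortest.

Option A: 28 + 13 + 21 + 16 + 24 + 17 + 10 = 129
Option B: 28 + 29 + 31 + 17 + 16 + 32 + 17 = 170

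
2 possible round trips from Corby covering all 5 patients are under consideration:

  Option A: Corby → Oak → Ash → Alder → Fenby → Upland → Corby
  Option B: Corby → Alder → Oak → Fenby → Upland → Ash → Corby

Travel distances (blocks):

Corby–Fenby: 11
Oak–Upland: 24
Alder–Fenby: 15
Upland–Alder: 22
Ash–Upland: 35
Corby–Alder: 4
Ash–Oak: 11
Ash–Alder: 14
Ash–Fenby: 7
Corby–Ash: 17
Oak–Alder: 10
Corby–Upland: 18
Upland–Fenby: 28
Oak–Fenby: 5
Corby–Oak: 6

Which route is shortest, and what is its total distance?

92 blocks — Option A is the shortest.

Option A: 6 + 11 + 14 + 15 + 28 + 18 = 92
Option B: 4 + 10 + 5 + 28 + 35 + 17 = 99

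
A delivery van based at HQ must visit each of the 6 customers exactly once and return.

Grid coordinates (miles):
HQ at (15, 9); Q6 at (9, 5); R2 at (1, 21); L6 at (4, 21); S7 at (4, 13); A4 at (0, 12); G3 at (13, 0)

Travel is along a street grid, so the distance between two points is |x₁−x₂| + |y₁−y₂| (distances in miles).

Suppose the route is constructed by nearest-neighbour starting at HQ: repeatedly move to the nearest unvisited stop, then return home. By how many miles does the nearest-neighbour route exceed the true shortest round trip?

HQ: Q6=10, G3=11, S7=15, A4=18, L6=23, R2=26 ⇒ Q6
Q6: G3=9, S7=13, A4=16, L6=21, R2=24 ⇒ G3
G3: S7=22, A4=25, L6=30, R2=33 ⇒ S7
S7: A4=5, L6=8, R2=11 ⇒ A4
A4: R2=10, L6=13 ⇒ R2
R2: L6=3 ⇒ L6
NN route HQ → Q6 → G3 → S7 → A4 → R2 → L6 → HQ costs 82.
Optimal: HQ → S7 → L6 → R2 → A4 → Q6 → G3 → HQ costs 72 (by enumerating all 360 distinct tours).
Excess = 82 − 72 = 10.

10 miles longer than the optimal tour.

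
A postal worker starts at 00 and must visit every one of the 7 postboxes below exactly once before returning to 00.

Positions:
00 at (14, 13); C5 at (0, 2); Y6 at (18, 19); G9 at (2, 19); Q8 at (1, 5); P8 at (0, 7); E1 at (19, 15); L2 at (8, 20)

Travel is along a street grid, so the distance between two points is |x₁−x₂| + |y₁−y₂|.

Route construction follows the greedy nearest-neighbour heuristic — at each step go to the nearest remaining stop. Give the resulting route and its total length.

Nearest-neighbour total = 76; route 00 → E1 → Y6 → L2 → G9 → P8 → Q8 → C5 → 00.

At 00 the remaining stops are E1 7, Y6 10, L2 13, G9 18, P8 20, Q8 21, C5 25; go to E1.
At E1 the remaining stops are Y6 5, L2 16, G9 21, P8 27, Q8 28, C5 32; go to Y6.
At Y6 the remaining stops are L2 11, G9 16, P8 30, Q8 31, C5 35; go to L2.
At L2 the remaining stops are G9 7, P8 21, Q8 22, C5 26; go to G9.
At G9 the remaining stops are P8 14, Q8 15, C5 19; go to P8.
At P8 the remaining stops are Q8 3, C5 5; go to Q8.
At Q8 the remaining stops are C5 4; go to C5.
Return C5→00: 25.
Total = 7 + 5 + 11 + 7 + 14 + 3 + 4 + 25 = 76.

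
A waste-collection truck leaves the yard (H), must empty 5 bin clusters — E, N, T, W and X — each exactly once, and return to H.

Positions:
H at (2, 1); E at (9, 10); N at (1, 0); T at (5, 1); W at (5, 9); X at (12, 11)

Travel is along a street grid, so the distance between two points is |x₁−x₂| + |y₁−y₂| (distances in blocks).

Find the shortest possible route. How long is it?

With 5 stops there are 5!/2 = 60 distinct round trips (a route and its reverse cost the same).
H-E-N-T-W-X-H: 16+18+5+8+9+20 = 76
H-E-N-T-X-W-H: 16+18+5+17+9+11 = 76
H-E-N-W-T-X-H: 16+18+13+8+17+20 = 92
H-E-N-W-X-T-H: 16+18+13+9+17+3 = 76
H-E-N-X-T-W-H: 16+18+22+17+8+11 = 92
H-E-N-X-W-T-H: 16+18+22+9+8+3 = 76
H-E-T-N-W-X-H: 16+13+5+13+9+20 = 76
H-E-T-N-X-W-H: 16+13+5+22+9+11 = 76
H-E-T-W-N-X-H: 16+13+8+13+22+20 = 92
H-E-T-W-X-N-H: 16+13+8+9+22+2 = 70
H-E-T-X-N-W-H: 16+13+17+22+13+11 = 92
H-E-T-X-W-N-H: 16+13+17+9+13+2 = 70
H-E-W-N-T-X-H: 16+5+13+5+17+20 = 76
H-E-W-N-X-T-H: 16+5+13+22+17+3 = 76
… (46 more)
H-E-X-W-T-N-H: 16+4+9+8+5+2 = 44  ← best
The minimum is 44.
One optimal route: H → E → X → W → T → N → H (or its reverse).

Shortest round trip = 44 blocks.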